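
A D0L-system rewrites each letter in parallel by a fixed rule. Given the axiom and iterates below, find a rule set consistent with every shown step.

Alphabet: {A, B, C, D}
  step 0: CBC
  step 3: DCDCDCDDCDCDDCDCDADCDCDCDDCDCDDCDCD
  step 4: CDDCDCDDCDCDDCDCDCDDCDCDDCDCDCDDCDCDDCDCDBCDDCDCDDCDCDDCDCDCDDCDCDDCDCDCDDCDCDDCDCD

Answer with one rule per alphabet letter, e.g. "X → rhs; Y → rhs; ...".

A->B, B->A, C->DCD, D->CD

  step 3 ⇒ step 4: DCDCDCDDCDCDDCDCDADCDCDCDDCDCDDCDCD ⇒ CD·DCD·CD·DCD·CD·DCD·CD·CD·DCD·CD·DCD·CD·CD·DCD·CD·DCD·CD·B·CD·DCD·CD·DCD·CD·DCD·CD·CD·DCD·CD·DCD·CD·CD·DCD·CD·DCD·CD
    A ↦ B
    C ↦ DCD
    D ↦ CD
    B ↦ A  (constrained at step 0)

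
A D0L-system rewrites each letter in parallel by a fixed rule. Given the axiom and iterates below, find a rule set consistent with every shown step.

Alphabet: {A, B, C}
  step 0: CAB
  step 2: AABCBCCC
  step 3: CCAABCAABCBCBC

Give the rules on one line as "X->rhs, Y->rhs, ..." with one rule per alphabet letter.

A->C, B->AA, C->BC

  step 2 ⇒ step 3: AABCBCCC ⇒ C·C·AA·BC·AA·BC·BC·BC
    A ↦ C
    B ↦ AA
    C ↦ BC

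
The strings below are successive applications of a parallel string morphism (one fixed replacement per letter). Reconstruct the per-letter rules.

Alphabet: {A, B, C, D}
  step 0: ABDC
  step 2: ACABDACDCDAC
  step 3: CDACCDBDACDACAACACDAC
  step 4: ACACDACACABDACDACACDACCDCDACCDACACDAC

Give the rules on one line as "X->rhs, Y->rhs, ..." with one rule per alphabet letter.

A->CD, B->BD, C->AC, D->A

  step 3 ⇒ step 4: CDACCDBDACDACAACACDAC ⇒ AC·A·CD·AC·AC·A·BD·A·CD·AC·A·CD·AC·CD·CD·AC·CD·AC·A·CD·AC
    A ↦ CD
    B ↦ BD
    C ↦ AC
    D ↦ A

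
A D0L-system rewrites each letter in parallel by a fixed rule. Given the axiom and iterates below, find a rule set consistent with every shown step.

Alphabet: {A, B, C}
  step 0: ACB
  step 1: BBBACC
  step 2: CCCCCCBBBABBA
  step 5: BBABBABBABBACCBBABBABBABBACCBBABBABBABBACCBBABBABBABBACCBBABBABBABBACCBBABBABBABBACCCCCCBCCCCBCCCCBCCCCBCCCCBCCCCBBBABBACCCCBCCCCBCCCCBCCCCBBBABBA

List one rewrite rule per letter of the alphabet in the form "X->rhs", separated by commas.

A->B, B->CC, C->BBA

  step 1 ⇒ step 2: BBBACC ⇒ CC·CC·CC·B·BBA·BBA
    A ↦ B
    B ↦ CC
    C ↦ BBA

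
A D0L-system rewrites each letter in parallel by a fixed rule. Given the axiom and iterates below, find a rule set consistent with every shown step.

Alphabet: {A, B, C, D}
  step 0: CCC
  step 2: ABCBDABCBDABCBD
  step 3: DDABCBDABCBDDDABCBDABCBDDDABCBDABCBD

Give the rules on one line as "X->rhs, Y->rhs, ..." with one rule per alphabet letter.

  step 2 ⇒ step 3: ABCBDABCBDABCBD ⇒ DD·ABC·BD·ABC·BD·DD·ABC·BD·ABC·BD·DD·ABC·BD·ABC·BD
    A ↦ DD
    B ↦ ABC
    C ↦ BD
    D ↦ BD

A->DD, B->ABC, C->BD, D->BD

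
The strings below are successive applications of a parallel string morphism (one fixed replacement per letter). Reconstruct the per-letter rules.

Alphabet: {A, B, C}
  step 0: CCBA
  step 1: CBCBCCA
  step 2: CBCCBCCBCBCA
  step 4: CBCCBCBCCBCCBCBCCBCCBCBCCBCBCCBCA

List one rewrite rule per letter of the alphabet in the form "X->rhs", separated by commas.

A->CA, B->C, C->CB

  step 1 ⇒ step 2: CBCBCCA ⇒ CB·C·CB·C·CB·CB·CA
    A ↦ CA
    B ↦ C
    C ↦ CB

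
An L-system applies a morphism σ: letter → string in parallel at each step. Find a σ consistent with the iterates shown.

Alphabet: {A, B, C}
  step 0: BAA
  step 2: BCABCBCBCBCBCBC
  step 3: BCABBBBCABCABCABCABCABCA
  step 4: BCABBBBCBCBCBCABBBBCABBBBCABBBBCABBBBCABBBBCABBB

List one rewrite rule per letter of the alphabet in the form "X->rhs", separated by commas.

  step 3 ⇒ step 4: BCABBBBCABCABCABCABCABCA ⇒ BC·A·BBB·BC·BC·BC·BC·A·BBB·BC·A·BBB·BC·A·BBB·BC·A·BBB·BC·A·BBB·BC·A·BBB
    A ↦ BBB
    B ↦ BC
    C ↦ A

A->BBB, B->BC, C->A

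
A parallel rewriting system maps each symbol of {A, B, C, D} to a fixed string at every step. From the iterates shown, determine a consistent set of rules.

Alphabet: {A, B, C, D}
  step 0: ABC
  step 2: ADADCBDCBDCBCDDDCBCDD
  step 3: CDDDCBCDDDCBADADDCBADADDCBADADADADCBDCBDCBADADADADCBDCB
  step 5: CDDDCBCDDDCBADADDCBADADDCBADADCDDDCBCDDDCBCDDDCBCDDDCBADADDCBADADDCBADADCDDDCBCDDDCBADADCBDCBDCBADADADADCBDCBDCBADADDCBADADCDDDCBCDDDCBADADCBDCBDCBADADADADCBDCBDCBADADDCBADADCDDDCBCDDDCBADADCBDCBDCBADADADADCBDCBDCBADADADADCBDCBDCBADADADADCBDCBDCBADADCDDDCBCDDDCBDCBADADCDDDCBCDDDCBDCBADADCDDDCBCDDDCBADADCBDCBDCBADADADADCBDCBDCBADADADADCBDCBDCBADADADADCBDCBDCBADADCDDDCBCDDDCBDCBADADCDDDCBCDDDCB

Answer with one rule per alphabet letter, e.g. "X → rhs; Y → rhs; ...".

A->CDD, B->D, C->ADA, D->DCB

  step 2 ⇒ step 3: ADADCBDCBDCBCDDDCBCDD ⇒ CDD·DCB·CDD·DCB·ADA·D·DCB·ADA·D·DCB·ADA·D·ADA·DCB·DCB·DCB·ADA·D·ADA·DCB·DCB
    A ↦ CDD
    B ↦ D
    C ↦ ADA
    D ↦ DCB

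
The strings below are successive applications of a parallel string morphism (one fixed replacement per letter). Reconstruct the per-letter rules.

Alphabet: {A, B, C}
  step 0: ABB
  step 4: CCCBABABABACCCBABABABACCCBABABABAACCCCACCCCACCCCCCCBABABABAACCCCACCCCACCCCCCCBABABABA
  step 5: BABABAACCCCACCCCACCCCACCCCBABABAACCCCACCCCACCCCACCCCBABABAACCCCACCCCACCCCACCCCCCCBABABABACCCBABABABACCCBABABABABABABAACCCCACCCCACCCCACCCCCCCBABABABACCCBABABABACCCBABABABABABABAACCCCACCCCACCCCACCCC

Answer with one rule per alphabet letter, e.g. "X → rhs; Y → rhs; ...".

A->CCC, B->AC, C->BA

  step 4 ⇒ step 5: CCCBABABABACCCBABABABACCCBABABABAACCCCACCCCACCCCCCCBABABABAACCCCACCCCACCCCCCCBABABABA ⇒ BA·BA·BA·AC·CCC·AC·CCC·AC·CCC·AC·CCC·BA·BA·BA·AC·CCC·AC·CCC·AC·CCC·AC·CCC·BA·BA·BA·AC·CCC·AC·CCC·AC·CCC·AC·CCC·CCC·BA·BA·BA·BA·CCC·BA·BA·BA·BA·CCC·BA·BA·BA·BA·BA·BA·BA·AC·CCC·AC·CCC·AC·CCC·AC·CCC·CCC·BA·BA·BA·BA·CCC·BA·BA·BA·BA·CCC·BA·BA·BA·BA·BA·BA·BA·AC·CCC·AC·CCC·AC·CCC·AC·CCC
    A ↦ CCC
    B ↦ AC
    C ↦ BA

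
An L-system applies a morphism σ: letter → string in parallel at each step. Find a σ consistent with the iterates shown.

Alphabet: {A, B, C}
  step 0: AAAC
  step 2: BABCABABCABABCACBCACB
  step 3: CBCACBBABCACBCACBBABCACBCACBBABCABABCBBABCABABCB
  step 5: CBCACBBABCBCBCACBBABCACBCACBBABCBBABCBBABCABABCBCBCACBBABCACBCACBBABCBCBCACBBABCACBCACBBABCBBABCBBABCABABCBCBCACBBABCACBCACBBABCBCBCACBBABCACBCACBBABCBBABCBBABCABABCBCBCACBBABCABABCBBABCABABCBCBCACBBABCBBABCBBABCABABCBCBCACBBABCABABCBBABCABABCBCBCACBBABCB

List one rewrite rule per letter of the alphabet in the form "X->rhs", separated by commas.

A->CA, B->CB, C->BAB

  step 2 ⇒ step 3: BABCABABCABABCACBCACB ⇒ CB·CA·CB·BAB·CA·CB·CA·CB·BAB·CA·CB·CA·CB·BAB·CA·BAB·CB·BAB·CA·BAB·CB
    A ↦ CA
    B ↦ CB
    C ↦ BAB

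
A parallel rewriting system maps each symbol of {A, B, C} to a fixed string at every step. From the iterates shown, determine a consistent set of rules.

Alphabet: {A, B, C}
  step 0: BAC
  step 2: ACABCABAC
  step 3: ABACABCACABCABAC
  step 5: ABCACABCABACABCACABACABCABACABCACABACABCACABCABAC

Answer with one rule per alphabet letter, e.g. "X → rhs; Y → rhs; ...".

A->AB, B->C, C->AC

  step 2 ⇒ step 3: ACABCABAC ⇒ AB·AC·AB·C·AC·AB·C·AB·AC
    A ↦ AB
    B ↦ C
    C ↦ AC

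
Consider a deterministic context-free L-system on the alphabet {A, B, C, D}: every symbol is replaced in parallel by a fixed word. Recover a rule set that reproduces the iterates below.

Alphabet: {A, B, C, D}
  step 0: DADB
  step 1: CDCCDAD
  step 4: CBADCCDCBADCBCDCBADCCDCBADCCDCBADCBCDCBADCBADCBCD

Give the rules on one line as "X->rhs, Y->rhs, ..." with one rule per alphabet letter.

A->C, B->AD, C->CB, D->CD

  step 0 ⇒ step 1: DADB ⇒ CD·C·CD·AD
    A ↦ C
    B ↦ AD
    D ↦ CD
    C ↦ CB  (constrained at step 1)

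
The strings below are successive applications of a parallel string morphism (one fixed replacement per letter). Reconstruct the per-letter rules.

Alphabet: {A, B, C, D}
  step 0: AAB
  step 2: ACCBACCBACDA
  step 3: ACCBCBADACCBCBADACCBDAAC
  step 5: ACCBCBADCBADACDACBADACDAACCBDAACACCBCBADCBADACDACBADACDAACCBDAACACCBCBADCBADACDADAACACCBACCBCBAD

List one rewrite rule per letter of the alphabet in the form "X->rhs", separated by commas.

  step 2 ⇒ step 3: ACCBACCBACDA ⇒ AC·CB·CB·AD·AC·CB·CB·AD·AC·CB·DA·AC
    A ↦ AC
    B ↦ AD
    C ↦ CB
    D ↦ DA

A->AC, B->AD, C->CB, D->DA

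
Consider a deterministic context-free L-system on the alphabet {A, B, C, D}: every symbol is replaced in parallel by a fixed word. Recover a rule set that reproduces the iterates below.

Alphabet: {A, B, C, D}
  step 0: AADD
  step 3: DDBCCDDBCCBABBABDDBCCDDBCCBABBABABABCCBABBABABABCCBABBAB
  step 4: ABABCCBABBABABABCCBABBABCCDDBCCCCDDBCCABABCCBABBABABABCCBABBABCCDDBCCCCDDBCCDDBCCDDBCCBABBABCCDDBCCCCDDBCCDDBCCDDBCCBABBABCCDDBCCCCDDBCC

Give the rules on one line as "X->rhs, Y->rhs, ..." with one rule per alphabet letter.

A->DDB, B->CC, C->BAB, D->AB

  step 3 ⇒ step 4: DDBCCDDBCCBABBABDDBCCDDBCCBABBABABABCCBABBABABABCCBABBAB ⇒ AB·AB·CC·BAB·BAB·AB·AB·CC·BAB·BAB·CC·DDB·CC·CC·DDB·CC·AB·AB·CC·BAB·BAB·AB·AB·CC·BAB·BAB·CC·DDB·CC·CC·DDB·CC·DDB·CC·DDB·CC·BAB·BAB·CC·DDB·CC·CC·DDB·CC·DDB·CC·DDB·CC·BAB·BAB·CC·DDB·CC·CC·DDB·CC
    A ↦ DDB
    B ↦ CC
    C ↦ BAB
    D ↦ AB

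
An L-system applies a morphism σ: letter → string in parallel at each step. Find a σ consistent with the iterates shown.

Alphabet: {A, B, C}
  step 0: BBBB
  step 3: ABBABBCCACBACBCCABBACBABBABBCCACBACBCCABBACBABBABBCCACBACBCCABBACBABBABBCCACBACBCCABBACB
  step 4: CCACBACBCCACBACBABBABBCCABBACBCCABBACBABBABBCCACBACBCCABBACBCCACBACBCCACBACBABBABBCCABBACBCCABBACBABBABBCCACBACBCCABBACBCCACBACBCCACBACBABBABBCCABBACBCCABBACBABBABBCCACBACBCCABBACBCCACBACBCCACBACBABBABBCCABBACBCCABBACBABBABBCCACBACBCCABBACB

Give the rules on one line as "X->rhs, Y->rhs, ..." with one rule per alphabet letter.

A->CC, B->ACB, C->ABB

  step 3 ⇒ step 4: ABBABBCCACBACBCCABBACBABBABBCCACBACBCCABBACBABBABBCCACBACBCCABBACBABBABBCCACBACBCCABBACB ⇒ CC·ACB·ACB·CC·ACB·ACB·ABB·ABB·CC·ABB·ACB·CC·ABB·ACB·ABB·ABB·CC·ACB·ACB·CC·ABB·ACB·CC·ACB·ACB·CC·ACB·ACB·ABB·ABB·CC·ABB·ACB·CC·ABB·ACB·ABB·ABB·CC·ACB·ACB·CC·ABB·ACB·CC·ACB·ACB·CC·ACB·ACB·ABB·ABB·CC·ABB·ACB·CC·ABB·ACB·ABB·ABB·CC·ACB·ACB·CC·ABB·ACB·CC·ACB·ACB·CC·ACB·ACB·ABB·ABB·CC·ABB·ACB·CC·ABB·ACB·ABB·ABB·CC·ACB·ACB·CC·ABB·ACB
    A ↦ CC
    B ↦ ACB
    C ↦ ABB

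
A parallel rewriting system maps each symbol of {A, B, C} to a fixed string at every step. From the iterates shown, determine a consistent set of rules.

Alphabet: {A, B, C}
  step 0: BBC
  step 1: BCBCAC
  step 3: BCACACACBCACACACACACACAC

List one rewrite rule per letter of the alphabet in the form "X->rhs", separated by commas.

  step 0 ⇒ step 1: BBC ⇒ BC·BC·AC
    B ↦ BC
    C ↦ AC
    A ↦ AC  (constrained at step 1)

A->AC, B->BC, C->AC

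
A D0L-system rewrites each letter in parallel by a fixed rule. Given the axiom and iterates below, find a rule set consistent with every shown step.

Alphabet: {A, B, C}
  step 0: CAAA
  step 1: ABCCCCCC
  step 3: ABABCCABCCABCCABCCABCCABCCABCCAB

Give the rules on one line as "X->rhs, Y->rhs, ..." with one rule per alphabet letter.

A->CC, B->AB, C->AB

  step 0 ⇒ step 1: CAAA ⇒ AB·CC·CC·CC
    A ↦ CC
    C ↦ AB
    B ↦ AB  (constrained at step 1)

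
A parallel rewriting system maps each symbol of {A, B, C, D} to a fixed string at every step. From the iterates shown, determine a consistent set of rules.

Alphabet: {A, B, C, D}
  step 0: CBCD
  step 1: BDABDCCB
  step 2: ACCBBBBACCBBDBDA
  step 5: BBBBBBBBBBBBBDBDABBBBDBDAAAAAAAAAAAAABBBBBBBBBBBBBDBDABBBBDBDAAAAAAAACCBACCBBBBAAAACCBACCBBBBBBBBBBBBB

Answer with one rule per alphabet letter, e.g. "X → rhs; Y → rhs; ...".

A->BBB, B->A, C->BD, D->CCB

  step 1 ⇒ step 2: BDABDCCB ⇒ A·CCB·BBB·A·CCB·BD·BD·A
    A ↦ BBB
    B ↦ A
    C ↦ BD
    D ↦ CCB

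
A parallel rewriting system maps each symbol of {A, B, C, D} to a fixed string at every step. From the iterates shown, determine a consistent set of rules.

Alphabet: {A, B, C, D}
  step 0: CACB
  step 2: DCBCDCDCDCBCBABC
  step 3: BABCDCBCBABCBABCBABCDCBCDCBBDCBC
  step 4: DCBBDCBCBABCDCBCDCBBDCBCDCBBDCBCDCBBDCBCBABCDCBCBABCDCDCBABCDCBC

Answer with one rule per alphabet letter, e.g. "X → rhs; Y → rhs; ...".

A->BB, B->DC, C->BC, D->BA

  step 3 ⇒ step 4: BABCDCBCBABCBABCBABCDCBCDCBBDCBC ⇒ DC·BB·DC·BC·BA·BC·DC·BC·DC·BB·DC·BC·DC·BB·DC·BC·DC·BB·DC·BC·BA·BC·DC·BC·BA·BC·DC·DC·BA·BC·DC·BC
    A ↦ BB
    B ↦ DC
    C ↦ BC
    D ↦ BA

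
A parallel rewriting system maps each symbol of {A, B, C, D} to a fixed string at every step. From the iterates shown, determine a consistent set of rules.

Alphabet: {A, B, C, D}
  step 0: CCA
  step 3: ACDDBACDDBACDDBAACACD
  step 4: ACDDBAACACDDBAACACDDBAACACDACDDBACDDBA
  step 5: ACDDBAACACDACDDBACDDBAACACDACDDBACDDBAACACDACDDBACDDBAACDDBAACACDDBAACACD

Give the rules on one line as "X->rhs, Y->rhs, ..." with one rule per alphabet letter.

  step 4 ⇒ step 5: ACDDBAACACDDBAACACDDBAACACDACDDBACDDBA ⇒ ACD·DB·A·A·C·ACD·ACD·DB·ACD·DB·A·A·C·ACD·ACD·DB·ACD·DB·A·A·C·ACD·ACD·DB·ACD·DB·A·ACD·DB·A·A·C·ACD·DB·A·A·C·ACD
    A ↦ ACD
    B ↦ C
    C ↦ DB
    D ↦ A

A->ACD, B->C, C->DB, D->A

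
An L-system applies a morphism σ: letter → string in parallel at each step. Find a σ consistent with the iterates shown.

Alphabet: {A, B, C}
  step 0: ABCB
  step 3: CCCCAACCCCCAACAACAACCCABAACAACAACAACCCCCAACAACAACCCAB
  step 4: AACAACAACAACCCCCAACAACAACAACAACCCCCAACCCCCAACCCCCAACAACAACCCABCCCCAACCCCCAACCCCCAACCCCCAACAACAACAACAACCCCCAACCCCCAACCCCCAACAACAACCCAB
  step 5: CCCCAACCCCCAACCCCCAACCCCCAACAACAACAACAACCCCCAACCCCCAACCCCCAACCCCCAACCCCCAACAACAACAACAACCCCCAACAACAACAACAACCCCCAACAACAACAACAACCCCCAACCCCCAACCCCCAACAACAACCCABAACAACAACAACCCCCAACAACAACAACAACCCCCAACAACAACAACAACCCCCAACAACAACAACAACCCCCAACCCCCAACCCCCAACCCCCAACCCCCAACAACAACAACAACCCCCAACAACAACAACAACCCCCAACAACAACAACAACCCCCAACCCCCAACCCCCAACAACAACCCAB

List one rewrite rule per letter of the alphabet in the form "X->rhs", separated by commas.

  step 4 ⇒ step 5: AACAACAACAACCCCCAACAACAACAACAACCCCCAACCCCCAACCCCCAACAACAACCCABCCCCAACCCCCAACCCCCAACCCCCAACAACAACAACAACCCCCAACCCCCAACCCCCAACAACAACCCAB ⇒ CC·CC·AAC·CC·CC·AAC·CC·CC·AAC·CC·CC·AAC·AAC·AAC·AAC·AAC·CC·CC·AAC·CC·CC·AAC·CC·CC·AAC·CC·CC·AAC·CC·CC·AAC·AAC·AAC·AAC·AAC·CC·CC·AAC·AAC·AAC·AAC·AAC·CC·CC·AAC·AAC·AAC·AAC·AAC·CC·CC·AAC·CC·CC·AAC·CC·CC·AAC·AAC·AAC·CC·AB·AAC·AAC·AAC·AAC·CC·CC·AAC·AAC·AAC·AAC·AAC·CC·CC·AAC·AAC·AAC·AAC·AAC·CC·CC·AAC·AAC·AAC·AAC·AAC·CC·CC·AAC·CC·CC·AAC·CC·CC·AAC·CC·CC·AAC·CC·CC·AAC·AAC·AAC·AAC·AAC·CC·CC·AAC·AAC·AAC·AAC·AAC·CC·CC·AAC·AAC·AAC·AAC·AAC·CC·CC·AAC·CC·CC·AAC·CC·CC·AAC·AAC·AAC·CC·AB
    A ↦ CC
    B ↦ AB
    C ↦ AAC

A->CC, B->AB, C->AAC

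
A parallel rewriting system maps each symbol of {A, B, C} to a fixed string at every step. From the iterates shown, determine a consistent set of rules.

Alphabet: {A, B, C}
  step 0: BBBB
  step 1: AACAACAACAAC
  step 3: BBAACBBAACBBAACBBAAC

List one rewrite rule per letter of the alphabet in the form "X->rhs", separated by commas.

  step 0 ⇒ step 1: BBBB ⇒ AAC·AAC·AAC·AAC
    B ↦ AAC
    A ↦ C  (constrained at step 1)
    C ↦ B  (constrained at step 1)

A->C, B->AAC, C->B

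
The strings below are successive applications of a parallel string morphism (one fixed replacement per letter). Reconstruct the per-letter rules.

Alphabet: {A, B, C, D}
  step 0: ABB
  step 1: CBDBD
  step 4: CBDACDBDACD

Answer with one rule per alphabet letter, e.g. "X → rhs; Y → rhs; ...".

A->C, B->BD, C->D, D->A

  step 0 ⇒ step 1: ABB ⇒ C·BD·BD
    A ↦ C
    B ↦ BD
    C ↦ D  (constrained at step 1)
    D ↦ A  (constrained at step 1)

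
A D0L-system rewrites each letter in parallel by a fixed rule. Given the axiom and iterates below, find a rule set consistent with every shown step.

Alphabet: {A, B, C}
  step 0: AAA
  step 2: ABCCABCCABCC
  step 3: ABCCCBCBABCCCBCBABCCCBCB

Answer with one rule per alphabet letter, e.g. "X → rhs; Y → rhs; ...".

A->AB, B->CC, C->CB

  step 2 ⇒ step 3: ABCCABCCABCC ⇒ AB·CC·CB·CB·AB·CC·CB·CB·AB·CC·CB·CB
    A ↦ AB
    B ↦ CC
    C ↦ CB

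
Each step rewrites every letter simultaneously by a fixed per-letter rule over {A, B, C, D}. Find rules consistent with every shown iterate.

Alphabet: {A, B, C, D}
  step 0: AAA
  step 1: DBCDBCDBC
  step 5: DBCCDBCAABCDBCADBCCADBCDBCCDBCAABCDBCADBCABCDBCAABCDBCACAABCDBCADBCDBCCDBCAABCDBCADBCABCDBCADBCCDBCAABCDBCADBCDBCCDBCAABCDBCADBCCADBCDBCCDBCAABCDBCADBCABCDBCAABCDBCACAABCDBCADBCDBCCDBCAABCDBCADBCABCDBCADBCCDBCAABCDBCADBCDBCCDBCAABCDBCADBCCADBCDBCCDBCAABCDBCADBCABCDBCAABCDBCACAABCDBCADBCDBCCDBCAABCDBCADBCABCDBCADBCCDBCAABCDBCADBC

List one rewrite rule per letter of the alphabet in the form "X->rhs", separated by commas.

  step 0 ⇒ step 1: AAA ⇒ DBC·DBC·DBC
    A ↦ DBC
    B ↦ CDB  (constrained at step 1)
    C ↦ CA  (constrained at step 1)
    D ↦ AB  (constrained at step 1)

A->DBC, B->CDB, C->CA, D->AB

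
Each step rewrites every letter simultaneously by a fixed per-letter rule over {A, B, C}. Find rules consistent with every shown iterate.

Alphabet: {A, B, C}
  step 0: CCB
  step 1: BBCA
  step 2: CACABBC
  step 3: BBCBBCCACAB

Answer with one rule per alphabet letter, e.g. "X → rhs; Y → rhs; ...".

  step 2 ⇒ step 3: CACABBC ⇒ B·BC·B·BC·CA·CA·B
    A ↦ BC
    B ↦ CA
    C ↦ B

A->BC, B->CA, C->B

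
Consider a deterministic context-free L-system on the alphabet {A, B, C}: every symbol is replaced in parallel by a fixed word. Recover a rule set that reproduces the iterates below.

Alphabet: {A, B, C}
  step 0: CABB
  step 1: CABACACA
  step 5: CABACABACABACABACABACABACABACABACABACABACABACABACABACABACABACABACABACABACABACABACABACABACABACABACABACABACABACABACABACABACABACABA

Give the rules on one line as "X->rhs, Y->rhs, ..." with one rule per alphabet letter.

  step 0 ⇒ step 1: CABB ⇒ CA·BA·CA·CA
    A ↦ BA
    B ↦ CA
    C ↦ CA

A->BA, B->CA, C->CA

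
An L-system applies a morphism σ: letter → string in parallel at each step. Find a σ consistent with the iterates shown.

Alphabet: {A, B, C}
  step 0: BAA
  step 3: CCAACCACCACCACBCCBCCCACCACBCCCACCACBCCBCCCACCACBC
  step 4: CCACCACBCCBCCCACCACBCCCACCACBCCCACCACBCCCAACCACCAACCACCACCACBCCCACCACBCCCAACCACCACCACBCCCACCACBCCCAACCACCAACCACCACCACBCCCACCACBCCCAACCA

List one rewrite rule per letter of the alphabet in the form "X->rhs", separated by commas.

A->CBC, B->A, C->CCA

  step 3 ⇒ step 4: CCAACCACCACCACBCCBCCCACCACBCCCACCACBCCBCCCACCACBC ⇒ CCA·CCA·CBC·CBC·CCA·CCA·CBC·CCA·CCA·CBC·CCA·CCA·CBC·CCA·A·CCA·CCA·A·CCA·CCA·CCA·CBC·CCA·CCA·CBC·CCA·A·CCA·CCA·CCA·CBC·CCA·CCA·CBC·CCA·A·CCA·CCA·A·CCA·CCA·CCA·CBC·CCA·CCA·CBC·CCA·A·CCA
    A ↦ CBC
    B ↦ A
    C ↦ CCA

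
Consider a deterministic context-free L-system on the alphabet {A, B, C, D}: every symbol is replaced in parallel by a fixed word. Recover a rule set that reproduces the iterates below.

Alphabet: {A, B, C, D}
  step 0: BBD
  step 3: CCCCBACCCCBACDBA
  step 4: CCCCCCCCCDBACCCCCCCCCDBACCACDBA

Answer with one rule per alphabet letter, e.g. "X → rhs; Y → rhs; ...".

A->BA, B->CD, C->CC, D->A

  step 3 ⇒ step 4: CCCCBACCCCBACDBA ⇒ CC·CC·CC·CC·CD·BA·CC·CC·CC·CC·CD·BA·CC·A·CD·BA
    A ↦ BA
    B ↦ CD
    C ↦ CC
    D ↦ A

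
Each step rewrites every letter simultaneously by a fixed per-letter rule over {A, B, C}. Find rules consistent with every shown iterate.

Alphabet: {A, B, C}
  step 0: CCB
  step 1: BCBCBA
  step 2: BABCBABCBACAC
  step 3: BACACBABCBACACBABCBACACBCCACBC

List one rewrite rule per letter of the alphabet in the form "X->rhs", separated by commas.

  step 2 ⇒ step 3: BABCBABCBACAC ⇒ BA·CAC·BA·BC·BA·CAC·BA·BC·BA·CAC·BC·CAC·BC
    A ↦ CAC
    B ↦ BA
    C ↦ BC

A->CAC, B->BA, C->BC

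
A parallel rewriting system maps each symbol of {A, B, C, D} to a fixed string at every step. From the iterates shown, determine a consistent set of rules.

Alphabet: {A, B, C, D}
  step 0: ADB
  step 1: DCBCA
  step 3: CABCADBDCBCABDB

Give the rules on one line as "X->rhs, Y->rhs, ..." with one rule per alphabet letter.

  step 0 ⇒ step 1: ADB ⇒ DC·B·CA
    A ↦ DC
    B ↦ CA
    D ↦ B
    C ↦ DB  (constrained at step 1)

A->DC, B->CA, C->DB, D->B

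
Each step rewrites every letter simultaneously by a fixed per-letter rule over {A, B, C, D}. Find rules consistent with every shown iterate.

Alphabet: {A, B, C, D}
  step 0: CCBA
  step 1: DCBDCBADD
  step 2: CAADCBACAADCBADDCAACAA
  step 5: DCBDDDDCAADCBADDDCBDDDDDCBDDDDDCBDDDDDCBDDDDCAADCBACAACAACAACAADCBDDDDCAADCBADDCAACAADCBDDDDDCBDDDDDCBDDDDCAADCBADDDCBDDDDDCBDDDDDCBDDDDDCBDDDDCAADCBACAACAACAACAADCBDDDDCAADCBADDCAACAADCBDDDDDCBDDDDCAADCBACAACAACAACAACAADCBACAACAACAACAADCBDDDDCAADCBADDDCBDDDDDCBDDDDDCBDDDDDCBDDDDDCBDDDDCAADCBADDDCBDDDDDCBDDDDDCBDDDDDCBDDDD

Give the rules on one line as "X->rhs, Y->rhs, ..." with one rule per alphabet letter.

  step 1 ⇒ step 2: DCBDCBADD ⇒ CAA·DCB·A·CAA·DCB·A·DD·CAA·CAA
    A ↦ DD
    B ↦ A
    C ↦ DCB
    D ↦ CAA

A->DD, B->A, C->DCB, D->CAA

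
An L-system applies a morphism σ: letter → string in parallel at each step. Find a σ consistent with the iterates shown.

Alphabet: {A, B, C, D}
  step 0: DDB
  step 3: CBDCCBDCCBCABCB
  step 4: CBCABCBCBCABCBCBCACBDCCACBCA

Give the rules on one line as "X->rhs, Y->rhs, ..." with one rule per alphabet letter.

A->DC, B->CA, C->CB, D->B

  step 3 ⇒ step 4: CBDCCBDCCBCABCB ⇒ CB·CA·B·CB·CB·CA·B·CB·CB·CA·CB·DC·CA·CB·CA
    A ↦ DC
    B ↦ CA
    C ↦ CB
    D ↦ B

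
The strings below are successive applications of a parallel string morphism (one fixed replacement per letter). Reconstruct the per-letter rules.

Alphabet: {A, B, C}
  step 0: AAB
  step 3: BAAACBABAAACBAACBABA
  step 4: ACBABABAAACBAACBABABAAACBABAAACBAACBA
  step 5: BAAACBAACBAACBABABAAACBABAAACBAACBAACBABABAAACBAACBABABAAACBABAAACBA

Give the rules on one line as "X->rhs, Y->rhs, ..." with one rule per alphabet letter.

A->BA, B->AC, C->A

  step 4 ⇒ step 5: ACBABABAAACBAACBABABAAACBABAAACBAACBA ⇒ BA·A·AC·BA·AC·BA·AC·BA·BA·BA·A·AC·BA·BA·A·AC·BA·AC·BA·AC·BA·BA·BA·A·AC·BA·AC·BA·BA·BA·A·AC·BA·BA·A·AC·BA
    A ↦ BA
    B ↦ AC
    C ↦ A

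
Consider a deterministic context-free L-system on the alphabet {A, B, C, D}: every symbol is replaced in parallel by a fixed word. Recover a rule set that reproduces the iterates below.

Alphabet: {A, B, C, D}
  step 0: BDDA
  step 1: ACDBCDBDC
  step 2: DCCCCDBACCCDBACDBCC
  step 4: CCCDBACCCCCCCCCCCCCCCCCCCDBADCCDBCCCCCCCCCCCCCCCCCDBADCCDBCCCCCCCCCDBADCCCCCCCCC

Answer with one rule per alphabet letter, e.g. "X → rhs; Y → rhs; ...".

A->DC, B->A, C->CC, D->CDB

  step 1 ⇒ step 2: ACDBCDBDC ⇒ DC·CC·CDB·A·CC·CDB·A·CDB·CC
    A ↦ DC
    B ↦ A
    C ↦ CC
    D ↦ CDB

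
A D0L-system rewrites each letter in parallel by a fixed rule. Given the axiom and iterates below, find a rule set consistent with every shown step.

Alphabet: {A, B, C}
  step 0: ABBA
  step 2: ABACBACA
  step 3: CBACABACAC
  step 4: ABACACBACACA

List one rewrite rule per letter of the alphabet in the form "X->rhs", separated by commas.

  step 3 ⇒ step 4: CBACABACAC ⇒ A·BA·C·A·C·BA·C·A·C·A
    A ↦ C
    B ↦ BA
    C ↦ A

A->C, B->BA, C->A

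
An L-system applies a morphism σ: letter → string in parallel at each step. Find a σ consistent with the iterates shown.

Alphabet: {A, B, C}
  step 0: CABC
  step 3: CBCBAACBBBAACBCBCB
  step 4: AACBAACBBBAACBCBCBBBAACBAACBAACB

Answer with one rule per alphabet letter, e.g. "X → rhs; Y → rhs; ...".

  step 3 ⇒ step 4: CBCBAACBBBAACBCBCB ⇒ AA·CB·AA·CB·B·B·AA·CB·CB·CB·B·B·AA·CB·AA·CB·AA·CB
    A ↦ B
    B ↦ CB
    C ↦ AA

A->B, B->CB, C->AA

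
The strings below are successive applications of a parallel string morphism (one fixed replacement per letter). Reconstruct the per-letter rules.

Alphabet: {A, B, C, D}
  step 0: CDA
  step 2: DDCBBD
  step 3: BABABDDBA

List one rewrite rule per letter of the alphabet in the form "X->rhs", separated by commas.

  step 2 ⇒ step 3: DDCBBD ⇒ BA·BA·B·D·D·BA
    B ↦ D
    C ↦ B
    D ↦ BA
    A ↦ CB  (constrained at step 0)

A->CB, B->D, C->B, D->BA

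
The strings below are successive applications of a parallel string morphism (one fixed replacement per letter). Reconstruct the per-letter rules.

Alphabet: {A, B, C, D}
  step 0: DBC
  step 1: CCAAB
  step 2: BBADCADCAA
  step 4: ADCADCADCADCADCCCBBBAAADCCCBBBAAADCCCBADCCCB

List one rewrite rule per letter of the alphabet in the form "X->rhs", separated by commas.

A->ADC, B->AA, C->B, D->CC

  step 1 ⇒ step 2: CCAAB ⇒ B·B·ADC·ADC·AA
    A ↦ ADC
    B ↦ AA
    C ↦ B
  step 0 ⇒ step 1: DBC ⇒ CC·AA·B
    D ↦ CC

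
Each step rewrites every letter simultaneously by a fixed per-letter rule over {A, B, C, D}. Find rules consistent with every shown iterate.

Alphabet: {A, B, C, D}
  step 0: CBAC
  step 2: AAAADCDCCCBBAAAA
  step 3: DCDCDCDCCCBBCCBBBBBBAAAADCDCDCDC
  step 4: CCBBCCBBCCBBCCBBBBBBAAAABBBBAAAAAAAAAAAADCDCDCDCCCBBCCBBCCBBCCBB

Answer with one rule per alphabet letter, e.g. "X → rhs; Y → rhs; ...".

  step 3 ⇒ step 4: DCDCDCDCCCBBCCBBBBBBAAAADCDCDCDC ⇒ CC·BB·CC·BB·CC·BB·CC·BB·BB·BB·AA·AA·BB·BB·AA·AA·AA·AA·AA·AA·DC·DC·DC·DC·CC·BB·CC·BB·CC·BB·CC·BB
    A ↦ DC
    B ↦ AA
    C ↦ BB
    D ↦ CC

A->DC, B->AA, C->BB, D->CC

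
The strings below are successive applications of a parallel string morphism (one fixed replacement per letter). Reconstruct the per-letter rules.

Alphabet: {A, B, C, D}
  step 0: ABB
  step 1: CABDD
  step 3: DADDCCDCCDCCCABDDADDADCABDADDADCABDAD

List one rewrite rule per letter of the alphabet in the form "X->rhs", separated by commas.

  step 0 ⇒ step 1: ABB ⇒ CAB·D·D
    A ↦ CAB
    B ↦ D
    C ↦ DCC  (constrained at step 1)
    D ↦ DAD  (constrained at step 1)

A->CAB, B->D, C->DCC, D->DAD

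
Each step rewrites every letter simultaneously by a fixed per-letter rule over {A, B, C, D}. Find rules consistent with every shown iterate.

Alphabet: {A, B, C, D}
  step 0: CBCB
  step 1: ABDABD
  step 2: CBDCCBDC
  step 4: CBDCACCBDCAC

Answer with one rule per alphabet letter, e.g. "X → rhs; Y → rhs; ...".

A->C, B->BD, C->A, D->C

  step 1 ⇒ step 2: ABDABD ⇒ C·BD·C·C·BD·C
    A ↦ C
    B ↦ BD
    D ↦ C
  step 0 ⇒ step 1: CBCB ⇒ A·BD·A·BD
    C ↦ A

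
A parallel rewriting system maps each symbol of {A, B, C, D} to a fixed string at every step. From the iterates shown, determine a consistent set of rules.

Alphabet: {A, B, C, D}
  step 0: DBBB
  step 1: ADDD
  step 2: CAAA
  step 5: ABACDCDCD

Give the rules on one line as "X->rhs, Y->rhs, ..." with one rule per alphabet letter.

A->C, B->D, C->AB, D->A

  step 1 ⇒ step 2: ADDD ⇒ C·A·A·A
    A ↦ C
    D ↦ A
  step 0 ⇒ step 1: DBBB ⇒ A·D·D·D
    B ↦ D
    C ↦ AB  (constrained at step 2)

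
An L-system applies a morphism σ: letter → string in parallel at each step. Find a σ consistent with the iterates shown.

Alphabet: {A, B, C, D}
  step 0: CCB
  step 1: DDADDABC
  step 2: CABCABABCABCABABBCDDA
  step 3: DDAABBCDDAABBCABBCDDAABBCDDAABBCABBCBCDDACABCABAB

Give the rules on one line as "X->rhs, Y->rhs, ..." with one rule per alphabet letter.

  step 2 ⇒ step 3: CABCABABCABCABABBCDDA ⇒ DDA·AB·BC·DDA·AB·BC·AB·BC·DDA·AB·BC·DDA·AB·BC·AB·BC·BC·DDA·CAB·CAB·AB
    A ↦ AB
    B ↦ BC
    C ↦ DDA
    D ↦ CAB

A->AB, B->BC, C->DDA, D->CAB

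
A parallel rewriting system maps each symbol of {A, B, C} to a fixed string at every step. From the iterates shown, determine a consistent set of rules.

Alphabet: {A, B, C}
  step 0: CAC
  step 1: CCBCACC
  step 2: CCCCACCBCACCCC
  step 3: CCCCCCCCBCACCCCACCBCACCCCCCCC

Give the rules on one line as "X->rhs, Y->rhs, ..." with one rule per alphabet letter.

A->BCA, B->A, C->CC

  step 2 ⇒ step 3: CCCCACCBCACCCC ⇒ CC·CC·CC·CC·BCA·CC·CC·A·CC·BCA·CC·CC·CC·CC
    A ↦ BCA
    B ↦ A
    C ↦ CC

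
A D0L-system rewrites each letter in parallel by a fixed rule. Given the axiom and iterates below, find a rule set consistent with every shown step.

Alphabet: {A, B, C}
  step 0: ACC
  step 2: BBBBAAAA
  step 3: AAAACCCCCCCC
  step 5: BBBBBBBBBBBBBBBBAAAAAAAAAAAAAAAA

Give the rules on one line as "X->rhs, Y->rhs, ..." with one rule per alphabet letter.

A->CC, B->A, C->BB

  step 2 ⇒ step 3: BBBBAAAA ⇒ A·A·A·A·CC·CC·CC·CC
    A ↦ CC
    B ↦ A
    C ↦ BB  (constrained at step 0)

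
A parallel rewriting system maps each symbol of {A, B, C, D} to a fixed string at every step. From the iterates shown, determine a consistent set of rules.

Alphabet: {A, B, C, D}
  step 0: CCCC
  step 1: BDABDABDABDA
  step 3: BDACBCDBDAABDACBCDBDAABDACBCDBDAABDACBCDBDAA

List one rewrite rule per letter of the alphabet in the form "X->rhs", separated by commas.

A->CD, B->CB, C->BDA, D->A

  step 0 ⇒ step 1: CCCC ⇒ BDA·BDA·BDA·BDA
    C ↦ BDA
    A ↦ CD  (constrained at step 1)
    B ↦ CB  (constrained at step 1)
    D ↦ A  (constrained at step 1)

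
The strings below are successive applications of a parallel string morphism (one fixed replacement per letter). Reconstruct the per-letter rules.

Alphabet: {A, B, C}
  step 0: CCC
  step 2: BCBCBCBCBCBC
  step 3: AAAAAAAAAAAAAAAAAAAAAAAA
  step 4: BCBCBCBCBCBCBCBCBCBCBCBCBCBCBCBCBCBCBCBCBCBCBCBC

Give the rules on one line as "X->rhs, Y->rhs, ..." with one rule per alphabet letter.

A->BC, B->AA, C->AA

  step 3 ⇒ step 4: AAAAAAAAAAAAAAAAAAAAAAAA ⇒ BC·BC·BC·BC·BC·BC·BC·BC·BC·BC·BC·BC·BC·BC·BC·BC·BC·BC·BC·BC·BC·BC·BC·BC
    A ↦ BC
  step 2 ⇒ step 3: BCBCBCBCBCBC ⇒ AA·AA·AA·AA·AA·AA·AA·AA·AA·AA·AA·AA
    B ↦ AA
  step 2 ⇒ step 3: BCBCBCBCBCBC ⇒ AA·AA·AA·AA·AA·AA·AA·AA·AA·AA·AA·AA
    C ↦ AA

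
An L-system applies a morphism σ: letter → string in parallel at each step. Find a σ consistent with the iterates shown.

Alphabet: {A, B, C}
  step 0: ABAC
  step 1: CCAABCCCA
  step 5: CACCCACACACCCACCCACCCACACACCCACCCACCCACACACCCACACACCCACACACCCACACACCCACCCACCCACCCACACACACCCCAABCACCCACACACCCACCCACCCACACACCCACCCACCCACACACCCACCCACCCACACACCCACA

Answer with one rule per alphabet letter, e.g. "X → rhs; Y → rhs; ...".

  step 0 ⇒ step 1: ABAC ⇒ CC·AAB·CC·CA
    A ↦ CC
    B ↦ AAB
    C ↦ CA

A->CC, B->AAB, C->CA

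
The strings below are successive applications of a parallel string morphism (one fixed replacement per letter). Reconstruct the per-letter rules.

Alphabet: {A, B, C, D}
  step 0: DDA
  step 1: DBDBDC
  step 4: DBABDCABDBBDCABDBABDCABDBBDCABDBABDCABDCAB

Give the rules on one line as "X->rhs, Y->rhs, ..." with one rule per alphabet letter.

  step 0 ⇒ step 1: DDA ⇒ DB·DB·DC
    A ↦ DC
    D ↦ DB
    B ↦ AB  (constrained at step 1)
    C ↦ B  (constrained at step 1)

A->DC, B->AB, C->B, D->DB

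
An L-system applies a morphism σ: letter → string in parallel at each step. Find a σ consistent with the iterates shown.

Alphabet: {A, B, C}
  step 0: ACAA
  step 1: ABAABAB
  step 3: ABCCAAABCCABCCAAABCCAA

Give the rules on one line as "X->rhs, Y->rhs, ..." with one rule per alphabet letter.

  step 0 ⇒ step 1: ACAA ⇒ AB·A·AB·AB
    A ↦ AB
    C ↦ A
    B ↦ CC  (constrained at step 1)

A->AB, B->CC, C->A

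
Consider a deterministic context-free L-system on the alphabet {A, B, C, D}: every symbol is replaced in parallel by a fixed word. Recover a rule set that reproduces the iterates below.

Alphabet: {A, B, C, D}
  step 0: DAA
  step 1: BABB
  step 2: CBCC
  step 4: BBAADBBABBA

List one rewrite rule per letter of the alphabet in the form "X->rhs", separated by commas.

  step 1 ⇒ step 2: BABB ⇒ C·B·C·C
    A ↦ B
    B ↦ C
    C ↦ AD  (constrained at step 2)
  step 0 ⇒ step 1: DAA ⇒ BA·B·B
    D ↦ BA

A->B, B->C, C->AD, D->BA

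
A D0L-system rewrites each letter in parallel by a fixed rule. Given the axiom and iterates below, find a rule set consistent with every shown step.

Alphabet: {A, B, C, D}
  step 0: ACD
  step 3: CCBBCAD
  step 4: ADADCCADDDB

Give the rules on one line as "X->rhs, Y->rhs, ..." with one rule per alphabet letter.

  step 3 ⇒ step 4: CCBBCAD ⇒ AD·AD·C·C·AD·DD·B
    A ↦ DD
    B ↦ C
    C ↦ AD
    D ↦ B

A->DD, B->C, C->AD, D->B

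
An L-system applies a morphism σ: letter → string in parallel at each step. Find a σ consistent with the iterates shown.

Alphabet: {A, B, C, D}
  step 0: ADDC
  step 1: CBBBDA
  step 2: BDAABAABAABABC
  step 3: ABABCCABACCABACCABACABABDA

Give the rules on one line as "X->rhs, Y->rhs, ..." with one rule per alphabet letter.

A->C, B->ABA, C->BDA, D->B

  step 2 ⇒ step 3: BDAABAABAABABC ⇒ ABA·B·C·C·ABA·C·C·ABA·C·C·ABA·C·ABA·BDA
    A ↦ C
    B ↦ ABA
    C ↦ BDA
    D ↦ B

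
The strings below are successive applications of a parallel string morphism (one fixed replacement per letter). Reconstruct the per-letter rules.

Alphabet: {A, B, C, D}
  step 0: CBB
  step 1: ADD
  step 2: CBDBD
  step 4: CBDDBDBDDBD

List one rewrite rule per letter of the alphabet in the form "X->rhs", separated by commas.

A->C, B->D, C->A, D->BD

  step 1 ⇒ step 2: ADD ⇒ C·BD·BD
    A ↦ C
    D ↦ BD
  step 0 ⇒ step 1: CBB ⇒ A·D·D
    B ↦ D
  step 0 ⇒ step 1: CBB ⇒ A·D·D
    C ↦ A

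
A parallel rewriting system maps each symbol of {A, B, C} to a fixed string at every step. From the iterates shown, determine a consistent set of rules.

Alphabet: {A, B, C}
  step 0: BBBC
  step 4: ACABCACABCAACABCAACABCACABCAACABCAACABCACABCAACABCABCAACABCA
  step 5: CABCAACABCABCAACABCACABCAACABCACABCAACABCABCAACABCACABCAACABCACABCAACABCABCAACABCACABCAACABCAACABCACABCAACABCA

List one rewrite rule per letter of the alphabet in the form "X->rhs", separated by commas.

  step 4 ⇒ step 5: ACABCACABCAACABCAACABCACABCAACABCAACABCACABCAACABCABCAACABCA ⇒ CA·B·CA·ACA·B·CA·B·CA·ACA·B·CA·CA·B·CA·ACA·B·CA·CA·B·CA·ACA·B·CA·B·CA·ACA·B·CA·CA·B·CA·ACA·B·CA·CA·B·CA·ACA·B·CA·B·CA·ACA·B·CA·CA·B·CA·ACA·B·CA·ACA·B·CA·CA·B·CA·ACA·B·CA
    A ↦ CA
    B ↦ ACA
    C ↦ B

A->CA, B->ACA, C->B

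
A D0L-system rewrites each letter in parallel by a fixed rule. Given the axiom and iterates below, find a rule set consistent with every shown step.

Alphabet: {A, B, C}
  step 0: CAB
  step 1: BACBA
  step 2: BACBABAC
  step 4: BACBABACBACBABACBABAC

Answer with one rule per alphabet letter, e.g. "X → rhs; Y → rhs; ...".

A->C, B->BA, C->BA

  step 1 ⇒ step 2: BACBA ⇒ BA·C·BA·BA·C
    A ↦ C
    B ↦ BA
    C ↦ BA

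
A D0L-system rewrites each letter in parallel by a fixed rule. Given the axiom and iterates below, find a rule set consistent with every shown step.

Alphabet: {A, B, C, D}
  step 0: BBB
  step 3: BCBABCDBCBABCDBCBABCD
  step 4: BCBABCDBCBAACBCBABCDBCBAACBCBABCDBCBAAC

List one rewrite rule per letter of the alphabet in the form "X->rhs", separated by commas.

  step 3 ⇒ step 4: BCBABCDBCBABCDBCBABCD ⇒ BC·BA·BC·D·BC·BA·AC·BC·BA·BC·D·BC·BA·AC·BC·BA·BC·D·BC·BA·AC
    A ↦ D
    B ↦ BC
    C ↦ BA
    D ↦ AC

A->D, B->BC, C->BA, D->AC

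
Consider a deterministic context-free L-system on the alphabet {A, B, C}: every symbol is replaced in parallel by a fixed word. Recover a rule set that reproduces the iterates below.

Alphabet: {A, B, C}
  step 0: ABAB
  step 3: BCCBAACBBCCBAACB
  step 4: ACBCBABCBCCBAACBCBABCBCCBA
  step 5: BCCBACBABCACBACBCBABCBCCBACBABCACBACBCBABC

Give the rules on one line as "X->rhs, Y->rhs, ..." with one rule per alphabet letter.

  step 4 ⇒ step 5: ACBCBABCBCCBAACBCBABCBCCBA ⇒ BC·CB·A·CB·A·BC·A·CB·A·CB·CB·A·BC·BC·CB·A·CB·A·BC·A·CB·A·CB·CB·A·BC
    A ↦ BC
    B ↦ A
    C ↦ CB

A->BC, B->A, C->CB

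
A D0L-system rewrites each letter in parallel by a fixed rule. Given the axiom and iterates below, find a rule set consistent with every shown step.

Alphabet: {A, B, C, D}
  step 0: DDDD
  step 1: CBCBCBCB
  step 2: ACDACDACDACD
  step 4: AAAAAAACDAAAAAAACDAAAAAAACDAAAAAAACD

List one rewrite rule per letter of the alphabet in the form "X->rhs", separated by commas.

  step 1 ⇒ step 2: CBCBCBCB ⇒ A·CD·A·CD·A·CD·A·CD
    B ↦ CD
    C ↦ A
    A ↦ AA  (constrained at step 2)
  step 0 ⇒ step 1: DDDD ⇒ CB·CB·CB·CB
    D ↦ CB

A->AA, B->CD, C->A, D->CB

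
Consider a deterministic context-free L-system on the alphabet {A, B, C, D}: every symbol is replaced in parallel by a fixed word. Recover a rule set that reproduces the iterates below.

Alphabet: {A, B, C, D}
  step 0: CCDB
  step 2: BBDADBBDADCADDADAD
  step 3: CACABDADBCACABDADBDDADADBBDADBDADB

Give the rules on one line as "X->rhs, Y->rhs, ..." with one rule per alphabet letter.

A->DAD, B->CA, C->DDA, D->B

  step 2 ⇒ step 3: BBDADBBDADCADDADAD ⇒ CA·CA·B·DAD·B·CA·CA·B·DAD·B·DDA·DAD·B·B·DAD·B·DAD·B
    A ↦ DAD
    B ↦ CA
    C ↦ DDA
    D ↦ B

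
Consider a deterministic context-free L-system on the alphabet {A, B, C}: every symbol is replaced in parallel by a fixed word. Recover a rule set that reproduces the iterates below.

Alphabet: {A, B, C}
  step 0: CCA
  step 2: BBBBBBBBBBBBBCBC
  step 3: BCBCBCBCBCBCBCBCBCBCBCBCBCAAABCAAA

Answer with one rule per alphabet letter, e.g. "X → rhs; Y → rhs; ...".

A->BB, B->BC, C->AAA

  step 2 ⇒ step 3: BBBBBBBBBBBBBCBC ⇒ BC·BC·BC·BC·BC·BC·BC·BC·BC·BC·BC·BC·BC·AAA·BC·AAA
    B ↦ BC
    C ↦ AAA
    A ↦ BB  (constrained at step 0)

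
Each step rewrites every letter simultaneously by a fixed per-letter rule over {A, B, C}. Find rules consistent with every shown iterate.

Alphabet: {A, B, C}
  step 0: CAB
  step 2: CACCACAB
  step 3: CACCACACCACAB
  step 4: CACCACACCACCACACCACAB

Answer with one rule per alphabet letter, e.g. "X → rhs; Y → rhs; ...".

  step 3 ⇒ step 4: CACCACACCACAB ⇒ CA·C·CA·CA·C·CA·C·CA·CA·C·CA·C·AB
    A ↦ C
    B ↦ AB
    C ↦ CA

A->C, B->AB, C->CA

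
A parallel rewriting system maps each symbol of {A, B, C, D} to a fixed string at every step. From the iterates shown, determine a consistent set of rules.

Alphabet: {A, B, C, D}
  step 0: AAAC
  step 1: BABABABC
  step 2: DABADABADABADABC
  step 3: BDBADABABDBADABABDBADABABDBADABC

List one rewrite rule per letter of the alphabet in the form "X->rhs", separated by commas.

  step 2 ⇒ step 3: DABADABADABADABC ⇒ BD·BA·DA·BA·BD·BA·DA·BA·BD·BA·DA·BA·BD·BA·DA·BC
    A ↦ BA
    B ↦ DA
    C ↦ BC
    D ↦ BD

A->BA, B->DA, C->BC, D->BD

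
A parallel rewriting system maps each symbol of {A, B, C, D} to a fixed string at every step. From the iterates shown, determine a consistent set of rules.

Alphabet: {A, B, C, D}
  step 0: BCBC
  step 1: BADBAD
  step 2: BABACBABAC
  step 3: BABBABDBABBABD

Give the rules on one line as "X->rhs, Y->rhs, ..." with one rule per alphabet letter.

  step 2 ⇒ step 3: BABACBABAC ⇒ BA·B·BA·B·D·BA·B·BA·B·D
    A ↦ B
    B ↦ BA
    C ↦ D
  step 1 ⇒ step 2: BADBAD ⇒ BA·B·AC·BA·B·AC
    D ↦ AC

A->B, B->BA, C->D, D->AC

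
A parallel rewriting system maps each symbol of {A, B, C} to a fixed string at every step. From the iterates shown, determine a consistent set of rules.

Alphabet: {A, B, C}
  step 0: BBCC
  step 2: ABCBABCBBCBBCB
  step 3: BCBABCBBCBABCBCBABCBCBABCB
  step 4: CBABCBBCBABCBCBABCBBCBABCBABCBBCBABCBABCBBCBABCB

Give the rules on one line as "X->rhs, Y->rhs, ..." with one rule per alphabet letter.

  step 3 ⇒ step 4: BCBABCBBCBABCBCBABCBCBABCB ⇒ CB·AB·CB·B·CB·AB·CB·CB·AB·CB·B·CB·AB·CB·AB·CB·B·CB·AB·CB·AB·CB·B·CB·AB·CB
    A ↦ B
    B ↦ CB
    C ↦ AB

A->B, B->CB, C->AB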